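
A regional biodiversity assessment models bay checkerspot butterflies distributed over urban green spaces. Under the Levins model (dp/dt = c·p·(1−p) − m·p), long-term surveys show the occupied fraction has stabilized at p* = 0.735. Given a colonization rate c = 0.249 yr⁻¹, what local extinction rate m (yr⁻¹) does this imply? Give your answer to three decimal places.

At equilibrium c(1−p*) = m.
m = 0.249 × (1 − 0.735) = 0.249 × 0.2650 = 0.0660.

0.066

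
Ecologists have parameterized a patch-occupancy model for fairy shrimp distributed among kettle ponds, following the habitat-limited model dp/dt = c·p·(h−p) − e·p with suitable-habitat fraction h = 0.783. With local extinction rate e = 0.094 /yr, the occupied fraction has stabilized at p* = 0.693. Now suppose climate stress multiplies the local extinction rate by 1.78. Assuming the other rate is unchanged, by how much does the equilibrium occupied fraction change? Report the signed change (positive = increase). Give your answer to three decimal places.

Balance c(h−p*) = e gives c = e/(0.783 − 0.69300) = 0.094/0.09000 = 1.04444.
New p* = 0.783 − e/c = 0.783 − 0.16732/1.04444 = 0.62280.
Δp* = 0.62280 − 0.69300 = -0.07020.

-0.070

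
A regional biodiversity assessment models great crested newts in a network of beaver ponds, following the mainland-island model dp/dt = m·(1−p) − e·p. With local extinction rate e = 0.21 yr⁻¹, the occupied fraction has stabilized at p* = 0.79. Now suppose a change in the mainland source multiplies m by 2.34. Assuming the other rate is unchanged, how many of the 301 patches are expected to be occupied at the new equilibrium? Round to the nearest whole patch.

Balance m(1−p*) = e·p* gives m = e·p*/(1−p*) = 0.21×0.79000/0.21000 = 0.79000.
New p* = m/(m+e) = 1.84860/(1.84860+0.21000) = 0.89799.
Expected occupied = 301 × 0.89799 = 270.29 ≈ 270.

270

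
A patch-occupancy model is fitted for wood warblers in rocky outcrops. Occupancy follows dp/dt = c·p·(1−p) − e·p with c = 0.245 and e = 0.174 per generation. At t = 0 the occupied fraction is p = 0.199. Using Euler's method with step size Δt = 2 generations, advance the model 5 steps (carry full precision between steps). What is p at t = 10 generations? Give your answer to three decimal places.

0.238

Update rule: p ← p + [c·p·(1−p) − e·p]·Δt with Δt = 2.
step 1: Δp = +0.00885, p = 0.20785
step 2: Δp = +0.00835, p = 0.21620
step 3: Δp = +0.00780, p = 0.22400
step 4: Δp = +0.00722, p = 0.23122
step 5: Δp = +0.00664, p = 0.23785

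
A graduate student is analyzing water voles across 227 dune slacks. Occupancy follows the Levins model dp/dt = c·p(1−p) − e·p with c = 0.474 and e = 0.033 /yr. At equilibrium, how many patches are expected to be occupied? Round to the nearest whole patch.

p* = 1 − e/c = 1 − 0.033/0.474 = 0.9304.
Expected occupied patches = N × p* = 227 × 0.9304 = 211.20 ≈ 211.

211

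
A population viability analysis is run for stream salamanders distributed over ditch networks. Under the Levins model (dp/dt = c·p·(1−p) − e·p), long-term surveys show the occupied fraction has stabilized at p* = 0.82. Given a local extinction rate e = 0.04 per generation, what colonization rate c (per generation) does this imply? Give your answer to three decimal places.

At equilibrium c(1−p*) = e, so c = e/(1−p*).
c = 0.04/(1 − 0.82) = 0.04/0.1800 = 0.2222.

0.222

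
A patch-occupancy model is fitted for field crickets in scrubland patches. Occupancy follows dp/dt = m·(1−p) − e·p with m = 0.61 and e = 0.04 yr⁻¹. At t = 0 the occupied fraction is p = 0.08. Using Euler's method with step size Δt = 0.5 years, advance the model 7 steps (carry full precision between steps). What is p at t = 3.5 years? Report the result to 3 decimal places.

Update rule: p ← p + [m·(1−p) − e·p]·Δt with Δt = 0.5.
  1  |  dp/dt·Δt = +0.279000  |  p_1 = 0.359000
  2  |  dp/dt·Δt = +0.188325  |  p_2 = 0.547325
  3  |  dp/dt·Δt = +0.127119  |  p_3 = 0.674444
  4  |  dp/dt·Δt = +0.085806  |  p_4 = 0.760250
  5  |  dp/dt·Δt = +0.057919  |  p_5 = 0.818169
  6  |  dp/dt·Δt = +0.039095  |  p_6 = 0.857264
  7  |  dp/dt·Δt = +0.026389  |  p_7 = 0.883653

0.884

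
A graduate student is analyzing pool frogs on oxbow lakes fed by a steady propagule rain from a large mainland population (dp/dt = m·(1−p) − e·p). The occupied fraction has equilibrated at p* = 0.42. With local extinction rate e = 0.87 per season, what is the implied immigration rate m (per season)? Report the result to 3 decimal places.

At equilibrium m(1−p*) = e·p*, so m = e·p*/(1−p*).
m = 0.87 × 0.42 / 0.5800 = 0.3654/0.5800 = 0.6300.

0.630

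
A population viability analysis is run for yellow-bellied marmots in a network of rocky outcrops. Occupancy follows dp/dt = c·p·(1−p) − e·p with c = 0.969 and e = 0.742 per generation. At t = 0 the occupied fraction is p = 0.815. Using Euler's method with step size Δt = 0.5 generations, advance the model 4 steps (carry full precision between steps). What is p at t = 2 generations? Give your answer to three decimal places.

0.387

Update rule: p ← p + [c·p·(1−p) − e·p]·Δt with Δt = 0.5.
  1  |  dp/dt·Δt = -0.229315  |  p_1 = 0.585685
  2  |  dp/dt·Δt = -0.099722  |  p_2 = 0.485964
  3  |  dp/dt·Δt = -0.059263  |  p_3 = 0.426701
  4  |  dp/dt·Δt = -0.039784  |  p_4 = 0.386917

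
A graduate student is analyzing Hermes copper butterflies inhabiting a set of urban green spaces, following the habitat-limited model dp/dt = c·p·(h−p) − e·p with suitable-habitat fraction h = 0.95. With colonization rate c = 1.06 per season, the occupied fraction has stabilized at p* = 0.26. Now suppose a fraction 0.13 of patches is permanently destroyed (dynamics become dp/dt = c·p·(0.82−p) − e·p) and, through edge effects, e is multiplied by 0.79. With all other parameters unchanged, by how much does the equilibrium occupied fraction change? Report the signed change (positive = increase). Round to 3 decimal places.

0.015

Balance c(h−p*) = e gives e = 1.06×(0.95 − 0.26000) = 0.73140.
New p* = 0.82 − e/c = 0.82 − 0.57781/1.06000 = 0.27490.
Δp* = 0.27490 − 0.26000 = +0.01490.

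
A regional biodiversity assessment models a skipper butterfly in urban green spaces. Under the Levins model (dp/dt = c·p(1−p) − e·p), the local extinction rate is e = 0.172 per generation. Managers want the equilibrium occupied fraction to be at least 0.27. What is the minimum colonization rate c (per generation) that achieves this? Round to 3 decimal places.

0.236

p* = 1 − e/c ≥ 0.27 requires e/c ≤ 0.7300, i.e. c ≥ e/0.7300.
c_min = 0.172/0.7300 = 0.2356.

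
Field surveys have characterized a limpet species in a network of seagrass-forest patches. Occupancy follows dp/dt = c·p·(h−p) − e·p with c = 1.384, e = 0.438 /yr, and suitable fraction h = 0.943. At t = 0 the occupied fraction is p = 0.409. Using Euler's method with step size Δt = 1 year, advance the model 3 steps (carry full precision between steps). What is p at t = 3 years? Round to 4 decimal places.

Update rule: p ← p + [c·p·(h−p) − e·p]·Δt with Δt = 1.
  1  |  dp/dt·Δt = +0.123132  |  p_1 = 0.532132
  2  |  dp/dt·Δt = +0.069518  |  p_2 = 0.601650
  3  |  dp/dt·Δt = +0.020714  |  p_3 = 0.622364

0.6224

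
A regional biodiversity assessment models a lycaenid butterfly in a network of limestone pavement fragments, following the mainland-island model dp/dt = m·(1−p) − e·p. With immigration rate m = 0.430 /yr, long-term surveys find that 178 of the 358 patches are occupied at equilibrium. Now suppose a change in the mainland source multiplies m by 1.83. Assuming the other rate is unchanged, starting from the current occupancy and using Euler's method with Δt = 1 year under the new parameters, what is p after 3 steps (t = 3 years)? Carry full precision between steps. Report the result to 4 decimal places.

0.6457

Observed p* = 178/358 = 0.49721.
Balance m(1−p*) = e·p* gives e = m(1−p*)/p* = 0.430×0.50279/0.49721 = 0.43483.
Starting from p₀ = 0.49721; update p ← p + (dp/dt)·Δt with the new parameters.
p: 0.49721 → 0.67665  (Δp = +0.17945)
p: 0.67665 → 0.63686  (Δp = -0.03979)
p: 0.63686 → 0.64569  (Δp = +0.00882)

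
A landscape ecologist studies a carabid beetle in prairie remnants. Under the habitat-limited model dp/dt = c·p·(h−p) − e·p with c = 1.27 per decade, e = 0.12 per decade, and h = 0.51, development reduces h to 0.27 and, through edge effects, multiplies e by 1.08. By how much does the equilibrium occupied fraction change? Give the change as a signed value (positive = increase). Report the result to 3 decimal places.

Before: p* = h − e/c = 0.51 − 0.12/1.27 = 0.51 − 0.0945 = 0.4155.
After: c = 1.27, e = 0.1296, h = 0.27; p* = 0.27 − 0.1296/1.27 = 0.1680.
Δp* = 0.1680 − 0.4155 = -0.2476.

-0.248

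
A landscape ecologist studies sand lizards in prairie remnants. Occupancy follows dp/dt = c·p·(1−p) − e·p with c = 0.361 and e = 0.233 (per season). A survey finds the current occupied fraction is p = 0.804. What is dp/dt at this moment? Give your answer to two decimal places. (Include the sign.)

Colonization term: c·p·(1−p) = 0.361×0.804×0.1960 = 0.05689.
Extinction term: e·p = 0.18733.
dp/dt = 0.05689 − 0.18733 = -0.13044.

-0.13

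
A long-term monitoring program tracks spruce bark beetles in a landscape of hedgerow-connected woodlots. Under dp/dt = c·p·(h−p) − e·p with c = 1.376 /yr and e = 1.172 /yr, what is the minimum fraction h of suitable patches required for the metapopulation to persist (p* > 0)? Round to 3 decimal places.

0.852

p* = h − e/c is positive only when h > e/c.
h_min = e/c = 1.172/1.376 = 0.8517.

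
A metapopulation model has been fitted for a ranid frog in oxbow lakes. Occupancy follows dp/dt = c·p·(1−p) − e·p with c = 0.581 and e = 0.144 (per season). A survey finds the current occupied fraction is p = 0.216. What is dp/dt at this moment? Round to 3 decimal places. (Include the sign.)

Colonization term: c·p·(1−p) = 0.581×0.216×0.7840 = 0.09839.
Extinction term: e·p = 0.03110.
dp/dt = 0.09839 − 0.03110 = 0.06728.

0.067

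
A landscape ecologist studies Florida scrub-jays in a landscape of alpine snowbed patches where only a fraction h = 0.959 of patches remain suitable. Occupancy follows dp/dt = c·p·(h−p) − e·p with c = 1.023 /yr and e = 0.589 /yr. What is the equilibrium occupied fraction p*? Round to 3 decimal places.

Setting dp/dt = 0 and dividing by p* gives c·(h−p*) = e.
So p* = h − e/c = 0.959 − 0.589/1.023 = 0.959 − 0.5758 = 0.3832.

0.383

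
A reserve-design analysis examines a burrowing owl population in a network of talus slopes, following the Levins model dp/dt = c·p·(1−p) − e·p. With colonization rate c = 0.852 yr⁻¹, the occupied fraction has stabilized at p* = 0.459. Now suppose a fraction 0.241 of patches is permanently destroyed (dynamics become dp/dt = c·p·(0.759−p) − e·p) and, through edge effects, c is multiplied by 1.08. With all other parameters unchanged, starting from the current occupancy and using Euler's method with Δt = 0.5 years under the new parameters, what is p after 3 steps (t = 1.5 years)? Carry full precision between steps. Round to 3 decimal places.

Balance c(1−p*) = e gives e = 0.852×(1 − 0.45900) = 0.46093.
Starting from p₀ = 0.45900; update p ← p + (dp/dt)·Δt with the new parameters.
step 1: Δp = -0.04243, p = 0.41657
step 2: Δp = -0.03038, p = 0.38619
step 3: Δp = -0.02276, p = 0.36343

0.363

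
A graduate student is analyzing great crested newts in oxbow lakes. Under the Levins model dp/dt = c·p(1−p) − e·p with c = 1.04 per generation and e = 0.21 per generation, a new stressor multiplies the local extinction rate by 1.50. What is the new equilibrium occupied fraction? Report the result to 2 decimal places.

0.70

Before: p* = 1 − 0.21/1.04 = 0.7981.
After the change, c = 1.04, e = 0.315, so p* = 1 − 0.315/1.04 = 0.6971.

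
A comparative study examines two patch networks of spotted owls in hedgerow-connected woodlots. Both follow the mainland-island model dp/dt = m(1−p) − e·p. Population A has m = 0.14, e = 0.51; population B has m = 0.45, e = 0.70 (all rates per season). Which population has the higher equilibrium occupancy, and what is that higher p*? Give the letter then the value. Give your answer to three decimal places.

A: p*_A = m/(m+e) = 0.14/0.6500 = 0.2154.
B: p*_B = 0.45/1.1500 = 0.3913.
B is higher at 0.3913.

B, 0.391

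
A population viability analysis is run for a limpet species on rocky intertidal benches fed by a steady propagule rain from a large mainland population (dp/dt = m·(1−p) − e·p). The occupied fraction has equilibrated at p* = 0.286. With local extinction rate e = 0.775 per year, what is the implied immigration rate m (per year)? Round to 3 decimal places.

At equilibrium m(1−p*) = e·p*, so m = e·p*/(1−p*).
m = 0.775 × 0.286 / 0.7140 = 0.2216/0.7140 = 0.3104.

0.310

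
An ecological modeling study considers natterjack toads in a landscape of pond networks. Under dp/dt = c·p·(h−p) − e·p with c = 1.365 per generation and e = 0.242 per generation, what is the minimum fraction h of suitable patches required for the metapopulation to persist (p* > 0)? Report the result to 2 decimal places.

p* = h − e/c is positive only when h > e/c.
h_min = e/c = 0.242/1.365 = 0.1773.

0.18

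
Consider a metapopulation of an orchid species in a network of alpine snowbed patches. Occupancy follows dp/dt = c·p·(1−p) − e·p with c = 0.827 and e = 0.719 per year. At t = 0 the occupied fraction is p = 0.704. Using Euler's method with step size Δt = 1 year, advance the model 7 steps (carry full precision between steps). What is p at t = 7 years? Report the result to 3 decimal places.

0.186

Update rule: p ← p + [c·p·(1−p) − e·p]·Δt with Δt = 1.
p: 0.70400 → 0.37016  (Δp = -0.33384)
p: 0.37016 → 0.29682  (Δp = -0.07334)
p: 0.29682 → 0.25602  (Δp = -0.04080)
p: 0.25602 → 0.22946  (Δp = -0.02656)
p: 0.22946 → 0.21070  (Δp = -0.01876)
p: 0.21070 → 0.19674  (Δp = -0.01396)
p: 0.19674 → 0.18598  (Δp = -0.01076)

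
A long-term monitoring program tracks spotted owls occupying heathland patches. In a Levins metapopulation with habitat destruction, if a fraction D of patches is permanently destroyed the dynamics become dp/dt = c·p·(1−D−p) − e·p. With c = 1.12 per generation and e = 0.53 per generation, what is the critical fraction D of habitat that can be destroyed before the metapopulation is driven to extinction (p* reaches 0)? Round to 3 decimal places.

The nontrivial equilibrium is p* = (1−D) − e/c; extinction occurs when this hits zero.
So D_crit = 1 − e/c = 1 − 0.53/1.12 = 1 − 0.4732 = 0.5268.
This equals the undisturbed p*, a classic result of Lande's extension.

0.527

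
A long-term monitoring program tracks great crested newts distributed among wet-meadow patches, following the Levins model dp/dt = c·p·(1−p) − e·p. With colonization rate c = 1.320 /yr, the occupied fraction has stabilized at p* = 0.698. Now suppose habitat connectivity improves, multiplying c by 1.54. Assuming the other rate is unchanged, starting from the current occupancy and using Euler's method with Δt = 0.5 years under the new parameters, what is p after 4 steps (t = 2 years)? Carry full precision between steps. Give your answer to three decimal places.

Balance c(1−p*) = e gives e = 1.320×(1 − 0.69800) = 0.39864.
Starting from p₀ = 0.69800; update p ← p + (dp/dt)·Δt with the new parameters.
t = 0.5: p = 0.69800 + (+0.07513) = 0.77313
t = 1: p = 0.77313 + (+0.02418) = 0.79731
t = 1.5: p = 0.79731 + (+0.00534) = 0.80265
t = 2: p = 0.80265 + (+0.00102) = 0.80367

0.804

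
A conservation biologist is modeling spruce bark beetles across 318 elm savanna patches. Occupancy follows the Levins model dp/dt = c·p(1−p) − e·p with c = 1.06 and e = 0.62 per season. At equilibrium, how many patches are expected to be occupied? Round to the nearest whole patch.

132

p* = 1 − e/c = 1 − 0.62/1.06 = 0.4151.
Expected occupied patches = N × p* = 318 × 0.4151 = 132.00 ≈ 132.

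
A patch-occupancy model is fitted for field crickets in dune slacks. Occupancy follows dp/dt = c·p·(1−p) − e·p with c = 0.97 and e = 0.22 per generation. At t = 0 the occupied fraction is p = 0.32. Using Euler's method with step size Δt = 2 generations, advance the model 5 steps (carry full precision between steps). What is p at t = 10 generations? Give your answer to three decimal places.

Update rule: p ← p + [c·p·(1−p) − e·p]·Δt with Δt = 2.
t = 2: p = 0.32000 + (+0.28134) = 0.60134
t = 4: p = 0.60134 + (+0.20048) = 0.80183
t = 6: p = 0.80183 + (-0.04454) = 0.75729
t = 8: p = 0.75729 + (+0.02337) = 0.78066
t = 10: p = 0.78066 + (-0.01130) = 0.76936

0.769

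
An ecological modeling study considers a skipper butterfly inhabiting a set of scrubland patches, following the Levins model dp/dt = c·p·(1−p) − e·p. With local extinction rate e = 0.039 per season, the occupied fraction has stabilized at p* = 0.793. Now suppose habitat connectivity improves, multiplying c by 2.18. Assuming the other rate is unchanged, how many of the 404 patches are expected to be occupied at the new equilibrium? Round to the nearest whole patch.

366

Balance c(1−p*) = e gives c = e/(1 − 0.79300) = 0.039/0.20700 = 0.18841.
New p* = 1 − e/c = 1 − 0.03900/0.41073 = 0.90505.
Expected occupied = 404 × 0.90505 = 365.64 ≈ 366.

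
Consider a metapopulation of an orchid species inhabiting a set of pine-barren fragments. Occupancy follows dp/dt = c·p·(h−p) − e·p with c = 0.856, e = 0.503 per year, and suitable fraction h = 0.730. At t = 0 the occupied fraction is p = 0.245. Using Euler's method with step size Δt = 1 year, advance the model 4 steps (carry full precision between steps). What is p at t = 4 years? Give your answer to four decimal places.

0.1872

Update rule: p ← p + [c·p·(h−p) − e·p]·Δt with Δt = 1.
t = 1: p = 0.24500 + (-0.02152) = 0.22348
t = 2: p = 0.22348 + (-0.01551) = 0.20797
t = 3: p = 0.20797 + (-0.01167) = 0.19629
t = 4: p = 0.19629 + (-0.00906) = 0.18723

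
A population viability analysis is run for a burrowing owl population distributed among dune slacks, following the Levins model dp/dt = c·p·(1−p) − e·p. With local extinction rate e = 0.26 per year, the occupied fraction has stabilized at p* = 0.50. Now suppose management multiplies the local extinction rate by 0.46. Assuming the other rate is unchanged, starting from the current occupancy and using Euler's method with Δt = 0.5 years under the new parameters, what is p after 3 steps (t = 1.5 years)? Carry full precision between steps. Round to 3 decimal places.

0.598

Balance c(1−p*) = e gives c = e/(1 − 0.50000) = 0.26/0.50000 = 0.52000.
Starting from p₀ = 0.50000; update p ← p + (dp/dt)·Δt with the new parameters.
p: 0.50000 → 0.53510  (Δp = +0.03510)
p: 0.53510 → 0.56778  (Δp = +0.03268)
p: 0.56778 → 0.59763  (Δp = +0.02985)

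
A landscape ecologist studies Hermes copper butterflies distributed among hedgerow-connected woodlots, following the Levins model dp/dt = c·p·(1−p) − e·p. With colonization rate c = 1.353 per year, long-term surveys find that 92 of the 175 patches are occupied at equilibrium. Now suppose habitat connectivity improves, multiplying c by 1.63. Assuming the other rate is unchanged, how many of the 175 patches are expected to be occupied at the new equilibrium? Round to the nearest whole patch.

124

Observed p* = 92/175 = 0.52571.
Balance c(1−p*) = e gives e = 1.353×(1 − 0.52571) = 0.64171.
New p* = 1 − e/c = 1 − 0.64171/2.20539 = 0.70903.
Expected occupied = 175 × 0.70903 = 124.08 ≈ 124.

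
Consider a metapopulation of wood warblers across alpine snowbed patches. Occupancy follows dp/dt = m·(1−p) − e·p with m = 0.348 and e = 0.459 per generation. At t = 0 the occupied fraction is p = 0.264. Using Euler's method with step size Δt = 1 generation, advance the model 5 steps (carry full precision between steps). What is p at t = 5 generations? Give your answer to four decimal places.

0.4312

Update rule: p ← p + [m·(1−p) − e·p]·Δt with Δt = 1.
p: 0.26400 → 0.39895  (Δp = +0.13495)
p: 0.39895 → 0.42500  (Δp = +0.02605)
p: 0.42500 → 0.43002  (Δp = +0.00503)
p: 0.43002 → 0.43099  (Δp = +0.00097)
p: 0.43099 → 0.43118  (Δp = +0.00019)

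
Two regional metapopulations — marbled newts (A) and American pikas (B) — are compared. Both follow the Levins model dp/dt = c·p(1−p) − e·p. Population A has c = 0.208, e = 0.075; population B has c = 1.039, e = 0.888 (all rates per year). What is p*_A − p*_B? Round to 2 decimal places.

0.49

A: p*_A = 1 − 0.075/0.208 = 0.6394.
B: p*_B = 1 − 0.888/1.039 = 0.1453.
p*_A − p*_B = 0.6394 − 0.1453 = 0.4941.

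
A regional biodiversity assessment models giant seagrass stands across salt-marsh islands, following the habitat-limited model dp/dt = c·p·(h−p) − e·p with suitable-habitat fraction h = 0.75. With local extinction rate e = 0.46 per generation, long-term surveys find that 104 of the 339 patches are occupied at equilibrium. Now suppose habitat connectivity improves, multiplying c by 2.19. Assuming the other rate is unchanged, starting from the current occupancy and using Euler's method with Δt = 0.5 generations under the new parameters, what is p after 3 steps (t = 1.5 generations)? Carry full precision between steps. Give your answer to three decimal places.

0.506

Observed p* = 104/339 = 0.30678.
Balance c(h−p*) = e gives c = e/(0.75 − 0.30678) = 0.46/0.44322 = 1.03787.
Starting from p₀ = 0.30678; update p ← p + (dp/dt)·Δt with the new parameters.
  1  |  dp/dt·Δt = +0.083967  |  p_1 = 0.390752
  2  |  dp/dt·Δt = +0.069661  |  p_2 = 0.460413
  3  |  dp/dt·Δt = +0.045630  |  p_3 = 0.506043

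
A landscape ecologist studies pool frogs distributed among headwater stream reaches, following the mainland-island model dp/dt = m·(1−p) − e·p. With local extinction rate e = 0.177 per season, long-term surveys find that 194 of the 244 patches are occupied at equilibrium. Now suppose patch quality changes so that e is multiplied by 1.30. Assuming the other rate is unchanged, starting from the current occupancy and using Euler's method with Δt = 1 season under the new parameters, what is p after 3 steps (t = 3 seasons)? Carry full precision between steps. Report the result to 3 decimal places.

Observed p* = 194/244 = 0.79508.
Balance m(1−p*) = e·p* gives m = e·p*/(1−p*) = 0.177×0.79508/0.20492 = 0.68676.
Starting from p₀ = 0.79508; update p ← p + (dp/dt)·Δt with the new parameters.
p: 0.79508 → 0.75286  (Δp = -0.04222)
p: 0.75286 → 0.74935  (Δp = -0.00351)
p: 0.74935 → 0.74906  (Δp = -0.00029)

0.749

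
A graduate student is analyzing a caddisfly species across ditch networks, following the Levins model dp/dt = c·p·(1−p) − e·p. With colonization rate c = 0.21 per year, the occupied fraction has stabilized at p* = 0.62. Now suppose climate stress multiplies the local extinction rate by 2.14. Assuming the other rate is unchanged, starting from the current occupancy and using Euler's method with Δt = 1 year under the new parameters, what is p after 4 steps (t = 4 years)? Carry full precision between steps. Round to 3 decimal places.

Balance c(1−p*) = e gives e = 0.21×(1 − 0.62000) = 0.07980.
Starting from p₀ = 0.62000; update p ← p + (dp/dt)·Δt with the new parameters.
p: 0.62000 → 0.56360  (Δp = -0.05640)
p: 0.56360 → 0.51900  (Δp = -0.04460)
p: 0.51900 → 0.48279  (Δp = -0.03621)
p: 0.48279 → 0.45278  (Δp = -0.03001)

0.453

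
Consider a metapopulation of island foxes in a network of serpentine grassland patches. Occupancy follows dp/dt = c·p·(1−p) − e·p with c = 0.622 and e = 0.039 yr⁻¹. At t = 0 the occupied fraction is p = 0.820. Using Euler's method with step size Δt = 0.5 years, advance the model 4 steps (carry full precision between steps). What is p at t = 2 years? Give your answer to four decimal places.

Update rule: p ← p + [c·p·(1−p) − e·p]·Δt with Δt = 0.5.
p: 0.82000 → 0.84991  (Δp = +0.02991)
p: 0.84991 → 0.87301  (Δp = +0.02310)
p: 0.87301 → 0.89047  (Δp = +0.01745)
p: 0.89047 → 0.90344  (Δp = +0.01297)

0.9034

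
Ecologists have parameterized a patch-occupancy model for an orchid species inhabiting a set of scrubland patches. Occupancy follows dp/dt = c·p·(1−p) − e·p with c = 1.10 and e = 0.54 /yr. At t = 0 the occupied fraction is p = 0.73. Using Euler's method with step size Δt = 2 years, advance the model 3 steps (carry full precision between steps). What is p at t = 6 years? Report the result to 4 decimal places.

Update rule: p ← p + [c·p·(1−p) − e·p]·Δt with Δt = 2.
step 1: Δp = -0.35478, p = 0.37522
step 2: Δp = +0.11051, p = 0.48573
step 3: Δp = +0.02497, p = 0.51069

0.5107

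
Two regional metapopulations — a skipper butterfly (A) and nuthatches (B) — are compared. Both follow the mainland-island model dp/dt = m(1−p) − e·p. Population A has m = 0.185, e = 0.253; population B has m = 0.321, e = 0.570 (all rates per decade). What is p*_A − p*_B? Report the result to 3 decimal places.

A: p*_A = m/(m+e) = 0.185/0.4380 = 0.4224.
B: p*_B = 0.321/0.8910 = 0.3603.
p*_A − p*_B = 0.4224 − 0.3603 = 0.0621.

0.062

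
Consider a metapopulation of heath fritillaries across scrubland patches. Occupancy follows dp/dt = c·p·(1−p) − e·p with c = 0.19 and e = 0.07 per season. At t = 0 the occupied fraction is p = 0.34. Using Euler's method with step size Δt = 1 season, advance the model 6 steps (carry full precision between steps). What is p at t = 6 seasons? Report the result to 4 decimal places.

Update rule: p ← p + [c·p·(1−p) − e·p]·Δt with Δt = 1.
p: 0.34000 → 0.35884  (Δp = +0.01884)
p: 0.35884 → 0.37743  (Δp = +0.01860)
p: 0.37743 → 0.39566  (Δp = +0.01823)
p: 0.39566 → 0.41339  (Δp = +0.01774)
p: 0.41339 → 0.43053  (Δp = +0.01714)
p: 0.43053 → 0.44698  (Δp = +0.01645)

0.4470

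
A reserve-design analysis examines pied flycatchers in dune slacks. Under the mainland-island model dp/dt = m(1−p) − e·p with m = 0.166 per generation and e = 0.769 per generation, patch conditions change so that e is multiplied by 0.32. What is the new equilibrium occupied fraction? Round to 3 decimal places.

Before: p* = 0.166/(0.166+0.769) = 0.1775.
After: m = 0.166, e = 0.24608; p* = 0.166/0.4121 = 0.4028.

0.403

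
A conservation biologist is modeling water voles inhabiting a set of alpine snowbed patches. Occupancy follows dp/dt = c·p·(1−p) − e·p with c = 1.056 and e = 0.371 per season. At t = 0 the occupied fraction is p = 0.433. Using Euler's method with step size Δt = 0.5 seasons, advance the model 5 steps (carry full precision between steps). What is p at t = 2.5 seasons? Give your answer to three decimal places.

Update rule: p ← p + [c·p·(1−p) − e·p]·Δt with Δt = 0.5.
t = 0.5: p = 0.43300 + (+0.04931) = 0.48231
t = 1: p = 0.48231 + (+0.04237) = 0.52467
t = 1.5: p = 0.52467 + (+0.03435) = 0.55903
t = 2: p = 0.55903 + (+0.02646) = 0.58549
t = 2.5: p = 0.58549 + (+0.01953) = 0.60502

0.605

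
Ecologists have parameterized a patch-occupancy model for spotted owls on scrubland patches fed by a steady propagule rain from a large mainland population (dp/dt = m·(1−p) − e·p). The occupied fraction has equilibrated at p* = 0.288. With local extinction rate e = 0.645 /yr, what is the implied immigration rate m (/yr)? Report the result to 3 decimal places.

0.261

At equilibrium m(1−p*) = e·p*, so m = e·p*/(1−p*).
m = 0.645 × 0.288 / 0.7120 = 0.1858/0.7120 = 0.2609.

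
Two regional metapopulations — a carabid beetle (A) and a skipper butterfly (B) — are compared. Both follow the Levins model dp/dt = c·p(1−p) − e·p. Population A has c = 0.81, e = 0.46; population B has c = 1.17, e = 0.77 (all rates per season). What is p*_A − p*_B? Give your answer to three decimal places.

0.090

A: p*_A = 1 − 0.46/0.81 = 0.4321.
B: p*_B = 1 − 0.77/1.17 = 0.3419.
p*_A − p*_B = 0.4321 − 0.3419 = 0.0902.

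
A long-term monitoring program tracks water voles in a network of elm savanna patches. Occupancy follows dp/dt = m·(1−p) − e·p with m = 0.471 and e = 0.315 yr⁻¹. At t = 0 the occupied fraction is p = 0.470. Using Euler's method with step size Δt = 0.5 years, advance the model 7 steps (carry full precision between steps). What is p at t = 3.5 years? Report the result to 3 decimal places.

0.595

Update rule: p ← p + [m·(1−p) − e·p]·Δt with Δt = 0.5.
step 1: Δp = +0.05079, p = 0.52079
step 2: Δp = +0.03083, p = 0.55162
step 3: Δp = +0.01871, p = 0.57033
step 4: Δp = +0.01136, p = 0.58169
step 5: Δp = +0.00689, p = 0.58859
step 6: Δp = +0.00419, p = 0.59277
step 7: Δp = +0.00254, p = 0.59531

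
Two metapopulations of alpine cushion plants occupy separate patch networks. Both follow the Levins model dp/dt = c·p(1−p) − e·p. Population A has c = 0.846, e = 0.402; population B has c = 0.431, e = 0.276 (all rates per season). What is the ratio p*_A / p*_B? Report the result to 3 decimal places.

A: p*_A = 1 − 0.402/0.846 = 0.5248.
B: p*_B = 1 − 0.276/0.431 = 0.3596.
p*_A / p*_B = 0.5248/0.3596 = 1.4593.

1.459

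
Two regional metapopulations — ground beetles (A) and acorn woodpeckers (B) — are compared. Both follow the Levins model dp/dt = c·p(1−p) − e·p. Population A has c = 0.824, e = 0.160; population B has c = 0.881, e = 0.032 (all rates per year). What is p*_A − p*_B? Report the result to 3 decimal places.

-0.158

A: p*_A = 1 − 0.160/0.824 = 0.8058.
B: p*_B = 1 − 0.032/0.881 = 0.9637.
p*_A − p*_B = 0.8058 − 0.9637 = -0.1579.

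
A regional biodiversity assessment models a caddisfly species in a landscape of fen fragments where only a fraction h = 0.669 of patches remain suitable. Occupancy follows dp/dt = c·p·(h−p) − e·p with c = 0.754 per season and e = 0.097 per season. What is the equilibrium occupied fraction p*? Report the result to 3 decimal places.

Setting dp/dt = 0 and dividing by p* gives c·(h−p*) = e.
So p* = h − e/c = 0.669 − 0.097/0.754 = 0.669 − 0.1286 = 0.5404.

0.540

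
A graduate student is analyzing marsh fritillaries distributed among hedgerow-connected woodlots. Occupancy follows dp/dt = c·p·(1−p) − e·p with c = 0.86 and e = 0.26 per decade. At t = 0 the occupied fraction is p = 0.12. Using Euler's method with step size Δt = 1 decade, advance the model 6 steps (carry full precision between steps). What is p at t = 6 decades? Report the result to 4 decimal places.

0.6235

Update rule: p ← p + [c·p·(1−p) − e·p]·Δt with Δt = 1.
  1  |  dp/dt·Δt = +0.059616  |  p_1 = 0.179616
  2  |  dp/dt·Δt = +0.080024  |  p_2 = 0.259640
  3  |  dp/dt·Δt = +0.097809  |  p_3 = 0.357449
  4  |  dp/dt·Δt = +0.104587  |  p_4 = 0.462037
  5  |  dp/dt·Δt = +0.093631  |  p_5 = 0.555668
  6  |  dp/dt·Δt = +0.067861  |  p_6 = 0.623529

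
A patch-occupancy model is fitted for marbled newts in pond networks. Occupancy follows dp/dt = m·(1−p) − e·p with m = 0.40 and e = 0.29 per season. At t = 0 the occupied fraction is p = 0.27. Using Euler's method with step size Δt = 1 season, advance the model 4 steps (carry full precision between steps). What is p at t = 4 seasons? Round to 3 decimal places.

Update rule: p ← p + [m·(1−p) − e·p]·Δt with Δt = 1.
step 1: Δp = +0.21370, p = 0.48370
step 2: Δp = +0.06625, p = 0.54995
step 3: Δp = +0.02054, p = 0.57048
step 4: Δp = +0.00637, p = 0.57685

0.577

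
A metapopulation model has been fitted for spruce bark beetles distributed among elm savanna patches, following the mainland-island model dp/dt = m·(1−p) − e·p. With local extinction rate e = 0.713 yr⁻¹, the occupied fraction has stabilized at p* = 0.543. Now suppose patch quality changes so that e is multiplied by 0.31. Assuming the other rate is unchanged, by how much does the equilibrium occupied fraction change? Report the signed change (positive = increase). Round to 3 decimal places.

0.250

Balance m(1−p*) = e·p* gives m = e·p*/(1−p*) = 0.713×0.54300/0.45700 = 0.84718.
New p* = m/(m+e) = 0.84718/(0.84718+0.22103) = 0.79308.
Δp* = 0.79308 − 0.54300 = +0.25008.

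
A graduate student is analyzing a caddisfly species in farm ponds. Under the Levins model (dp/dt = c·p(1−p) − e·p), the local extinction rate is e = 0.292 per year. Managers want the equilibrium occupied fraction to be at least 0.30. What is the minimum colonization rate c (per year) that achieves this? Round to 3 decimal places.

0.417

p* = 1 − e/c ≥ 0.30 requires e/c ≤ 0.7000, i.e. c ≥ e/0.7000.
c_min = 0.292/0.7000 = 0.4171.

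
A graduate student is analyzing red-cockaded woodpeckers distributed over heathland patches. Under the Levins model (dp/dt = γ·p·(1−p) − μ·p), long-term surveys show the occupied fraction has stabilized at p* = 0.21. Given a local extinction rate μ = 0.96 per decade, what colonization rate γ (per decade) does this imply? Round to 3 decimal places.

1.215

At equilibrium γ(1−p*) = μ, so γ = μ/(1−p*).
γ = 0.96/(1 − 0.21) = 0.96/0.7900 = 1.2152.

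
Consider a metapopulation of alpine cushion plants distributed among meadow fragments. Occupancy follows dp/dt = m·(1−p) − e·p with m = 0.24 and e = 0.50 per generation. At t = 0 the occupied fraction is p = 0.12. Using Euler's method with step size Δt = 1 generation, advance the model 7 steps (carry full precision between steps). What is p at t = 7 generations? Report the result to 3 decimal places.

0.324

Update rule: p ← p + [m·(1−p) − e·p]·Δt with Δt = 1.
t = 1: p = 0.12000 + (+0.15120) = 0.27120
t = 2: p = 0.27120 + (+0.03931) = 0.31051
t = 3: p = 0.31051 + (+0.01022) = 0.32073
t = 4: p = 0.32073 + (+0.00266) = 0.32339
t = 5: p = 0.32339 + (+0.00069) = 0.32408
t = 6: p = 0.32408 + (+0.00018) = 0.32426
t = 7: p = 0.32426 + (+0.00005) = 0.32431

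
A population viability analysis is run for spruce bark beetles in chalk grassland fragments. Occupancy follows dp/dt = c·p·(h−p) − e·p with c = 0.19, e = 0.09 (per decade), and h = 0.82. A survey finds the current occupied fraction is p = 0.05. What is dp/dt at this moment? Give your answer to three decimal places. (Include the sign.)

0.003

Colonization term: c·p·(h−p) = 0.19×0.05×0.7700 = 0.00732.
Extinction term: e·p = 0.00450.
dp/dt = 0.00732 − 0.00450 = 0.00282.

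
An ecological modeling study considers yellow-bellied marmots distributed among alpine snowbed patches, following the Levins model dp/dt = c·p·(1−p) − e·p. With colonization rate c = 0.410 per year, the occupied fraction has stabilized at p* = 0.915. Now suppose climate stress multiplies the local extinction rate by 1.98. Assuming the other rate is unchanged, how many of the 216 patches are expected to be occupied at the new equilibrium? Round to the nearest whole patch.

180

Balance c(1−p*) = e gives e = 0.410×(1 − 0.91500) = 0.03485.
New p* = 1 − e/c = 1 − 0.06900/0.41000 = 0.83171.
Expected occupied = 216 × 0.83171 = 179.65 ≈ 180.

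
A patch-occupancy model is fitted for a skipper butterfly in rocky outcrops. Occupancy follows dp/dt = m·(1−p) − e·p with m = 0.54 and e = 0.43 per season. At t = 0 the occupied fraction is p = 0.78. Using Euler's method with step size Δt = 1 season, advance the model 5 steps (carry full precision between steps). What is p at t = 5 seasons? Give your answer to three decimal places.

Update rule: p ← p + [m·(1−p) − e·p]·Δt with Δt = 1.
p: 0.78000 → 0.56340  (Δp = -0.21660)
p: 0.56340 → 0.55690  (Δp = -0.00650)
p: 0.55690 → 0.55671  (Δp = -0.00019)
p: 0.55671 → 0.55670  (Δp = -0.00001)
p: 0.55670 → 0.55670  (Δp = -0.00000)

0.557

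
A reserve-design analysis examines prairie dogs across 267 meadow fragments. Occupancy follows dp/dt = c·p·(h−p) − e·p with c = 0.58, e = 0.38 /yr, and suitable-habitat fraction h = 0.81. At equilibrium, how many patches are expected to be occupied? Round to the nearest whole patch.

p* = h − e/c = 0.81 − 0.6552 = 0.1548.
Expected occupied patches = N × p* = 267 × 0.1548 = 41.34 ≈ 41.

41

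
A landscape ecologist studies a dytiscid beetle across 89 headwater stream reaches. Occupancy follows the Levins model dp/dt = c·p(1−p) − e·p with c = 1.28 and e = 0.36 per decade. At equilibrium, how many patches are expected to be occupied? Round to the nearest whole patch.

p* = 1 − e/c = 1 − 0.36/1.28 = 0.7188.
Expected occupied patches = N × p* = 89 × 0.7188 = 63.97 ≈ 64.

64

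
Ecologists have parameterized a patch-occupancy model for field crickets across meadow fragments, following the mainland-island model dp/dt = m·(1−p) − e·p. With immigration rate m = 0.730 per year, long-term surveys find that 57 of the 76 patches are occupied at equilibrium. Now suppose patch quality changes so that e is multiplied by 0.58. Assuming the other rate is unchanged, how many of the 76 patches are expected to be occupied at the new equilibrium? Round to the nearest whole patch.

64

Observed p* = 57/76 = 0.75000.
Balance m(1−p*) = e·p* gives e = m(1−p*)/p* = 0.730×0.25000/0.75000 = 0.24333.
New p* = m/(m+e) = 0.73000/(0.73000+0.14113) = 0.83799.
Expected occupied = 76 × 0.83799 = 63.69 ≈ 64.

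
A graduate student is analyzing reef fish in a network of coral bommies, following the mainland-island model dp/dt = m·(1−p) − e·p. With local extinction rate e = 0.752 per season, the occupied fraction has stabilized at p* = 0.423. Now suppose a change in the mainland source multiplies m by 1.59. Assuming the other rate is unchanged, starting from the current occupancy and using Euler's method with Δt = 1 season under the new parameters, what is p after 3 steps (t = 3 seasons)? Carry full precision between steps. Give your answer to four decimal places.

0.5669

Balance m(1−p*) = e·p* gives m = e·p*/(1−p*) = 0.752×0.42300/0.57700 = 0.55129.
Starting from p₀ = 0.42300; update p ← p + (dp/dt)·Δt with the new parameters.
  1  |  dp/dt·Δt = +0.187677  |  p_1 = 0.610677
  2  |  dp/dt·Δt = -0.117965  |  p_2 = 0.492711
  3  |  dp/dt·Δt = +0.074148  |  p_3 = 0.566859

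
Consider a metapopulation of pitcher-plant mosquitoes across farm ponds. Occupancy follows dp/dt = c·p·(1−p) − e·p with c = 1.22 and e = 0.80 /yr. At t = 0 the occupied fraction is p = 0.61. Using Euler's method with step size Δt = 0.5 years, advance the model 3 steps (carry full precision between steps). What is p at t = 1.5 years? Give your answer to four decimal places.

0.4269

Update rule: p ← p + [c·p·(1−p) − e·p]·Δt with Δt = 0.5.
step 1: Δp = -0.09888, p = 0.51112
step 2: Δp = -0.05202, p = 0.45910
step 3: Δp = -0.03216, p = 0.42694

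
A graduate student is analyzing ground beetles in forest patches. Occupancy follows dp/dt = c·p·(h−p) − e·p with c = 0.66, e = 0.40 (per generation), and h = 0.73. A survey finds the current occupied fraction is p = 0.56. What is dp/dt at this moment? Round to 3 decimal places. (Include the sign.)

Colonization term: c·p·(h−p) = 0.66×0.56×0.1700 = 0.06283.
Extinction term: e·p = 0.22400.
dp/dt = 0.06283 − 0.22400 = -0.16117.

-0.161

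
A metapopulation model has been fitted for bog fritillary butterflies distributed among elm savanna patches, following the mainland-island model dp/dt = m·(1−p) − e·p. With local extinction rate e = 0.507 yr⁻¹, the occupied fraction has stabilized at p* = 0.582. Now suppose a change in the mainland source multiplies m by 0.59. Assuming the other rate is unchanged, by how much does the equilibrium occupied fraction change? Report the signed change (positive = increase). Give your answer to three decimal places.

-0.131

Balance m(1−p*) = e·p* gives m = e·p*/(1−p*) = 0.507×0.58200/0.41800 = 0.70592.
New p* = m/(m+e) = 0.41649/(0.41649+0.50700) = 0.45100.
Δp* = 0.45100 − 0.58200 = -0.13100.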